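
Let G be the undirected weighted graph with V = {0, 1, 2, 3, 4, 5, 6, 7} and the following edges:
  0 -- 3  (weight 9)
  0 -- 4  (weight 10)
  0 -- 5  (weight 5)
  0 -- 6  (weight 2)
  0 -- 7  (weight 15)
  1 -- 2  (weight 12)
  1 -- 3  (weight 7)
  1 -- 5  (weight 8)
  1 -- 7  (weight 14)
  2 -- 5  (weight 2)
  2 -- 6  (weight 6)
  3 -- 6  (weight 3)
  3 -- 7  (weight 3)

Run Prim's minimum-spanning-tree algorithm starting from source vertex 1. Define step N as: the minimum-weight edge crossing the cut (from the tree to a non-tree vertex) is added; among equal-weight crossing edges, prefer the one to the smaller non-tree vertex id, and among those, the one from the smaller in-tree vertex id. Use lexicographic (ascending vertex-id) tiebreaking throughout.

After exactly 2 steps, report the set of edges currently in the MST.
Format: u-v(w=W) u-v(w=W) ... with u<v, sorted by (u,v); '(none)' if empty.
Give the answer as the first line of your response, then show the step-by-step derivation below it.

1-3(w=7) 3-6(w=3)

step 1: add edge 1-3 (w=7); MST = {1-3(w=7)}
step 2: add edge 3-6 (w=3); MST = {1-3(w=7) 3-6(w=3)}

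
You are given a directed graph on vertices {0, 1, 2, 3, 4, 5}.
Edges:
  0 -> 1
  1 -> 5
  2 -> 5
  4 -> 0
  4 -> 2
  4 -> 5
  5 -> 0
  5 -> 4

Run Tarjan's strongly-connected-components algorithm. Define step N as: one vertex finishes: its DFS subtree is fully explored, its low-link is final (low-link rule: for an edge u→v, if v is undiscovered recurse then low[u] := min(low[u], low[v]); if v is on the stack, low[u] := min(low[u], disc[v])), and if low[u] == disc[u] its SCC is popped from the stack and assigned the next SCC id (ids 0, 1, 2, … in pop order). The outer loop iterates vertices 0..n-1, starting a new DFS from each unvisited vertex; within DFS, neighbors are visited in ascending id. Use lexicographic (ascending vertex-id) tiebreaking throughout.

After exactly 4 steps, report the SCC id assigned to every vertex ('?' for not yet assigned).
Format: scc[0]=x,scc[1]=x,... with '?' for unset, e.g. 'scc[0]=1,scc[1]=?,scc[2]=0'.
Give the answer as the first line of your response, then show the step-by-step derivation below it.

scc[0]=?,scc[1]=?,scc[2]=?,scc[3]=?,scc[4]=?,scc[5]=?

step 1: low=(low[0]=0,low[1]=1,low[2]=2,low[3]=?,low[4]=0,low[5]=0); scc=(scc[0]=?,scc[1]=?,scc[2]=?,scc[3]=?,scc[4]=?,scc[5]=?)
step 2: low=(low[0]=0,low[1]=1,low[2]=2,low[3]=?,low[4]=0,low[5]=0); scc=(scc[0]=?,scc[1]=?,scc[2]=?,scc[3]=?,scc[4]=?,scc[5]=?)
step 3: low=(low[0]=0,low[1]=1,low[2]=2,low[3]=?,low[4]=0,low[5]=0); scc=(scc[0]=?,scc[1]=?,scc[2]=?,scc[3]=?,scc[4]=?,scc[5]=?)
step 4: low=(low[0]=0,low[1]=0,low[2]=2,low[3]=?,low[4]=0,low[5]=0); scc=(scc[0]=?,scc[1]=?,scc[2]=?,scc[3]=?,scc[4]=?,scc[5]=?)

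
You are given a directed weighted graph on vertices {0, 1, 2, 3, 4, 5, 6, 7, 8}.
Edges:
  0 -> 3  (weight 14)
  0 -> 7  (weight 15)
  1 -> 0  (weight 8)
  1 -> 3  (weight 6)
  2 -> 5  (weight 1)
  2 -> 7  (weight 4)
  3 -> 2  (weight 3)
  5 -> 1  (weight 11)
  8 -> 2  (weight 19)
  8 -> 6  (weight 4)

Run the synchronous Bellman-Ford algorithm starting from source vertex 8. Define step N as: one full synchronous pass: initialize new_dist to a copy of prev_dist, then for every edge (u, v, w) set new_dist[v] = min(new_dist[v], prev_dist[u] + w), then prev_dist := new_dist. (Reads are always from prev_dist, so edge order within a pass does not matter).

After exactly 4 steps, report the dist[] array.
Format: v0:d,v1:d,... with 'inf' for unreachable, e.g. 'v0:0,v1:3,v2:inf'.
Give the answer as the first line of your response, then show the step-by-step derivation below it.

v0:39,v1:31,v2:19,v3:37,v4:inf,v5:20,v6:4,v7:23,v8:0

step 1: dist = v0:inf,v1:inf,v2:19,v3:inf,v4:inf,v5:inf,v6:4,v7:inf,v8:0
step 2: dist = v0:inf,v1:inf,v2:19,v3:inf,v4:inf,v5:20,v6:4,v7:23,v8:0
step 3: dist = v0:inf,v1:31,v2:19,v3:inf,v4:inf,v5:20,v6:4,v7:23,v8:0
step 4: dist = v0:39,v1:31,v2:19,v3:37,v4:inf,v5:20,v6:4,v7:23,v8:0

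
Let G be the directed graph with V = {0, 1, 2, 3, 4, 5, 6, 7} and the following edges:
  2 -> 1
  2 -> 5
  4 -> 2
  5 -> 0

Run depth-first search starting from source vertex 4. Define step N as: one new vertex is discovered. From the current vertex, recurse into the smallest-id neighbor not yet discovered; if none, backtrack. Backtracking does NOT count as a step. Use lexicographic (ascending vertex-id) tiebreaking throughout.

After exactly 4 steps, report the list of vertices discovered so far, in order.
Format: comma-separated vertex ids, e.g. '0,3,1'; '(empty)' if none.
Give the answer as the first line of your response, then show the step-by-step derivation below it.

4,2,1,5

step 1: discover 4; path=4; order=4
step 2: discover 2; path=4>2; order=4,2
step 3: discover 1; path=4>2>1; order=4,2,1
step 4: discover 5; path=4>2>5; order=4,2,1,5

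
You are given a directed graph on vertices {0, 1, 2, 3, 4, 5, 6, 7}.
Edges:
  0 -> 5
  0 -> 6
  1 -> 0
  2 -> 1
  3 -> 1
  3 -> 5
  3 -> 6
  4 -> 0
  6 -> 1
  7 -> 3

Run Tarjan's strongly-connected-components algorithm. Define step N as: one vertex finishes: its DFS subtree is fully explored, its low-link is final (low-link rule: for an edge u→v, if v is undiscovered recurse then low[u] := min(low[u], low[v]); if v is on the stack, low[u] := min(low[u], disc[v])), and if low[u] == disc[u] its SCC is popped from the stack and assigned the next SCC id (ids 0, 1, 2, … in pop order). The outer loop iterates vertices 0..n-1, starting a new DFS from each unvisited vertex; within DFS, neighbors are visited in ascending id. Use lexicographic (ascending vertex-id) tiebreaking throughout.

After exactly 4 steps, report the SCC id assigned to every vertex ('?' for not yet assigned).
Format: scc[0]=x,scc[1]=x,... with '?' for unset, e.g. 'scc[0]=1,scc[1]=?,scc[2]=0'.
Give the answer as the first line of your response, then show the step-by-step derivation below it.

scc[0]=1,scc[1]=1,scc[2]=?,scc[3]=?,scc[4]=?,scc[5]=0,scc[6]=1,scc[7]=?

step 1: low=(low[0]=0,low[1]=?,low[2]=?,low[3]=?,low[4]=?,low[5]=1,low[6]=?,low[7]=?); scc=(scc[0]=?,scc[1]=?,scc[2]=?,scc[3]=?,scc[4]=?,scc[5]=0,scc[6]=?,scc[7]=?)
step 2: low=(low[0]=0,low[1]=0,low[2]=?,low[3]=?,low[4]=?,low[5]=1,low[6]=2,low[7]=?); scc=(scc[0]=?,scc[1]=?,scc[2]=?,scc[3]=?,scc[4]=?,scc[5]=0,scc[6]=?,scc[7]=?)
step 3: low=(low[0]=0,low[1]=0,low[2]=?,low[3]=?,low[4]=?,low[5]=1,low[6]=0,low[7]=?); scc=(scc[0]=?,scc[1]=?,scc[2]=?,scc[3]=?,scc[4]=?,scc[5]=0,scc[6]=?,scc[7]=?)
step 4: low=(low[0]=0,low[1]=0,low[2]=?,low[3]=?,low[4]=?,low[5]=1,low[6]=0,low[7]=?); scc=(scc[0]=1,scc[1]=1,scc[2]=?,scc[3]=?,scc[4]=?,scc[5]=0,scc[6]=1,scc[7]=?)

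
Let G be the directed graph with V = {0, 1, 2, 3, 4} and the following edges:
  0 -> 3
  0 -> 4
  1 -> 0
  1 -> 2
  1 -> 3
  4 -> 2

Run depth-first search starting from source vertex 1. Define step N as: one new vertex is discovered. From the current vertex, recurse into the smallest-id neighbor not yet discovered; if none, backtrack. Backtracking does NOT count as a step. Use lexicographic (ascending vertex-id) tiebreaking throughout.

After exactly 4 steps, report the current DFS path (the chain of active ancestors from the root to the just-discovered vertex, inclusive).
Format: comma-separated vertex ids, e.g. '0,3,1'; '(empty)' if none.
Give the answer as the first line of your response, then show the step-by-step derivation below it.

1,0,4

step 1: discover 1; path=1; order=1
step 2: discover 0; path=1>0; order=1,0
step 3: discover 3; path=1>0>3; order=1,0,3
step 4: discover 4; path=1>0>4; order=1,0,3,4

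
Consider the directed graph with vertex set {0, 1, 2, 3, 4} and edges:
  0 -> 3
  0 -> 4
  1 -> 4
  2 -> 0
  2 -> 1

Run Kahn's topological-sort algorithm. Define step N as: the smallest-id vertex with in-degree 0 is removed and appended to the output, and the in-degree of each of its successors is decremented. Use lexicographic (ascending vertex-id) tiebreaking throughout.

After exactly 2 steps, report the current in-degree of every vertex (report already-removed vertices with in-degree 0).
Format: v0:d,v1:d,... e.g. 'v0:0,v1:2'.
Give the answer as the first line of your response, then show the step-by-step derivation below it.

v0:0,v1:0,v2:0,v3:0,v4:1

step 1: output 2; order=[2]; indeg=(0,0,0,1,2)
step 2: output 0; order=[2,0]; indeg=(0,0,0,0,1)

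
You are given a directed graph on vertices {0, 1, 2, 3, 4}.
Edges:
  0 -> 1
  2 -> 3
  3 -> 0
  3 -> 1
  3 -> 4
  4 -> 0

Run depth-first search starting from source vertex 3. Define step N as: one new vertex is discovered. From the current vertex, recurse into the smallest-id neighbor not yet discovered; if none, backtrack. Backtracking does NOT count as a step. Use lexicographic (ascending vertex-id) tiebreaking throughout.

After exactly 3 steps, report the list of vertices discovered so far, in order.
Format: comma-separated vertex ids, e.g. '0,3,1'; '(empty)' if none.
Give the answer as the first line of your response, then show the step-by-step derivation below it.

3,0,1

step 1: discover 3; path=3; order=3
step 2: discover 0; path=3>0; order=3,0
step 3: discover 1; path=3>0>1; order=3,0,1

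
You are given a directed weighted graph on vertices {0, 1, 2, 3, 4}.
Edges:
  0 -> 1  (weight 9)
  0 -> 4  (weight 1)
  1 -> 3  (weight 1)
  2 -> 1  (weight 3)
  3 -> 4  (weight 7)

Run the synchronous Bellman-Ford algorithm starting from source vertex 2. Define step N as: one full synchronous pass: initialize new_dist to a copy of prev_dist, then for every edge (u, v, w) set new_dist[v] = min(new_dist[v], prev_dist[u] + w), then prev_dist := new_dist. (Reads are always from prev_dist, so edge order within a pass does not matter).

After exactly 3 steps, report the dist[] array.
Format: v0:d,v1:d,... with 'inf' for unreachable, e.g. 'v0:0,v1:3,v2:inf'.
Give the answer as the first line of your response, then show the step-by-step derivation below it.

v0:inf,v1:3,v2:0,v3:4,v4:11

step 1: dist = v0:inf,v1:3,v2:0,v3:inf,v4:inf
step 2: dist = v0:inf,v1:3,v2:0,v3:4,v4:inf
step 3: dist = v0:inf,v1:3,v2:0,v3:4,v4:11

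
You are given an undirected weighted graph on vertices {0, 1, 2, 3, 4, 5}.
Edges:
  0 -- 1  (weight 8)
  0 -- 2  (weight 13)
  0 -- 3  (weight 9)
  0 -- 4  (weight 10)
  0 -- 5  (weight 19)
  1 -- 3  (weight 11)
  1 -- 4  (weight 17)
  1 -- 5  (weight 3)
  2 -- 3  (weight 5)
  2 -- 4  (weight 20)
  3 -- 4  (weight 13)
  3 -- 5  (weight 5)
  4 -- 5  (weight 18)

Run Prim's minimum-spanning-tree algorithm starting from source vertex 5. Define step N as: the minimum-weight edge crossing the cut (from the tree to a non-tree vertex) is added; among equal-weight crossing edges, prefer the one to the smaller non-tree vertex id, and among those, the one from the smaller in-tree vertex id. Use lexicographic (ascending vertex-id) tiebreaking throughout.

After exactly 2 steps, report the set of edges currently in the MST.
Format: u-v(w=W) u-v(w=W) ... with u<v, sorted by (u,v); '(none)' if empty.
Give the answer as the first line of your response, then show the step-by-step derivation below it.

1-5(w=3) 3-5(w=5)

step 1: add edge 1-5 (w=3); MST = {1-5(w=3)}
step 2: add edge 3-5 (w=5); MST = {1-5(w=3) 3-5(w=5)}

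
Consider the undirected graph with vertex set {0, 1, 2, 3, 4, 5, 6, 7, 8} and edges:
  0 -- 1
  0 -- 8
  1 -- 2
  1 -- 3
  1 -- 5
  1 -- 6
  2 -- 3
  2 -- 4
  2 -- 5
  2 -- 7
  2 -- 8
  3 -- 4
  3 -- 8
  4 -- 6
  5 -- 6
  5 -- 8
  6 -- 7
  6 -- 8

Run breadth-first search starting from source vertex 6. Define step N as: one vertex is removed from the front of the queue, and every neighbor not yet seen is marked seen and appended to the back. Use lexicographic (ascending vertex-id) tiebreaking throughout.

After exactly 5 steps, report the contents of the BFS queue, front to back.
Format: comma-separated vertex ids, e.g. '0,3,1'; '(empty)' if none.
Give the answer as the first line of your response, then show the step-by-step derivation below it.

8,0,2,3

step 1: dequeue 6; queue=[1,4,5,7,8]; order=6
step 2: dequeue 1; queue=[4,5,7,8,0,2,3]; order=6,1
step 3: dequeue 4; queue=[5,7,8,0,2,3]; order=6,1,4
step 4: dequeue 5; queue=[7,8,0,2,3]; order=6,1,4,5
step 5: dequeue 7; queue=[8,0,2,3]; order=6,1,4,5,7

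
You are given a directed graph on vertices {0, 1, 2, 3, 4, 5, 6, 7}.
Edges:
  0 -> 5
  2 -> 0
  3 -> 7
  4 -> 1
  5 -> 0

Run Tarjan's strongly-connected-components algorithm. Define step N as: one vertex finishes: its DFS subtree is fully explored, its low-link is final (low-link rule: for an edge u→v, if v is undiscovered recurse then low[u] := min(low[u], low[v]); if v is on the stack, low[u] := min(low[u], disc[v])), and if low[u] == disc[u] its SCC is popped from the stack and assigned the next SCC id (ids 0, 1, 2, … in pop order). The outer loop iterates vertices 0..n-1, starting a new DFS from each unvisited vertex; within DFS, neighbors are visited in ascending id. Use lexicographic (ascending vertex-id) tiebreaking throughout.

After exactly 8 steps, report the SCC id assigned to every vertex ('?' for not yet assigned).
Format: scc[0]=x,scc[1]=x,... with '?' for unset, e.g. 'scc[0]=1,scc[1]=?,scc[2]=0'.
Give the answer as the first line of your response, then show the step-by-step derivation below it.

scc[0]=0,scc[1]=1,scc[2]=2,scc[3]=4,scc[4]=5,scc[5]=0,scc[6]=6,scc[7]=3

step 1: low=(low[0]=0,low[1]=?,low[2]=?,low[3]=?,low[4]=?,low[5]=0,low[6]=?,low[7]=?); scc=(scc[0]=?,scc[1]=?,scc[2]=?,scc[3]=?,scc[4]=?,scc[5]=?,scc[6]=?,scc[7]=?)
step 2: low=(low[0]=0,low[1]=?,low[2]=?,low[3]=?,low[4]=?,low[5]=0,low[6]=?,low[7]=?); scc=(scc[0]=0,scc[1]=?,scc[2]=?,scc[3]=?,scc[4]=?,scc[5]=0,scc[6]=?,scc[7]=?)
step 3: low=(low[0]=0,low[1]=2,low[2]=?,low[3]=?,low[4]=?,low[5]=0,low[6]=?,low[7]=?); scc=(scc[0]=0,scc[1]=1,scc[2]=?,scc[3]=?,scc[4]=?,scc[5]=0,scc[6]=?,scc[7]=?)
step 4: low=(low[0]=0,low[1]=2,low[2]=3,low[3]=?,low[4]=?,low[5]=0,low[6]=?,low[7]=?); scc=(scc[0]=0,scc[1]=1,scc[2]=2,scc[3]=?,scc[4]=?,scc[5]=0,scc[6]=?,scc[7]=?)
step 5: low=(low[0]=0,low[1]=2,low[2]=3,low[3]=4,low[4]=?,low[5]=0,low[6]=?,low[7]=5); scc=(scc[0]=0,scc[1]=1,scc[2]=2,scc[3]=?,scc[4]=?,scc[5]=0,scc[6]=?,scc[7]=3)
step 6: low=(low[0]=0,low[1]=2,low[2]=3,low[3]=4,low[4]=?,low[5]=0,low[6]=?,low[7]=5); scc=(scc[0]=0,scc[1]=1,scc[2]=2,scc[3]=4,scc[4]=?,scc[5]=0,scc[6]=?,scc[7]=3)
step 7: low=(low[0]=0,low[1]=2,low[2]=3,low[3]=4,low[4]=6,low[5]=0,low[6]=?,low[7]=5); scc=(scc[0]=0,scc[1]=1,scc[2]=2,scc[3]=4,scc[4]=5,scc[5]=0,scc[6]=?,scc[7]=3)
step 8: low=(low[0]=0,low[1]=2,low[2]=3,low[3]=4,low[4]=6,low[5]=0,low[6]=7,low[7]=5); scc=(scc[0]=0,scc[1]=1,scc[2]=2,scc[3]=4,scc[4]=5,scc[5]=0,scc[6]=6,scc[7]=3)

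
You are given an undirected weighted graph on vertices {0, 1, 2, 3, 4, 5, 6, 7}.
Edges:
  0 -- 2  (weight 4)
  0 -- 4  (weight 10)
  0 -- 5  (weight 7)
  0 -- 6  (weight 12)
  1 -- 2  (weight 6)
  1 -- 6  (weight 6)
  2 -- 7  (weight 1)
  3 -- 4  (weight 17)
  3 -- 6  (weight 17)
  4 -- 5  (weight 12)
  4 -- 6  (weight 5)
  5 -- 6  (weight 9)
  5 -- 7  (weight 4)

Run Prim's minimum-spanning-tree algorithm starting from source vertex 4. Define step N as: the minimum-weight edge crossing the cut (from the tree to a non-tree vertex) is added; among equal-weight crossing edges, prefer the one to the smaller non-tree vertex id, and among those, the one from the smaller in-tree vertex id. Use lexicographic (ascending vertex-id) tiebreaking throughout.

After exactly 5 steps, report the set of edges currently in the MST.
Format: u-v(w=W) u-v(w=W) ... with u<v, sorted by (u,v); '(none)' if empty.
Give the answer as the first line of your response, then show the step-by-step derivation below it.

0-2(w=4) 1-2(w=6) 1-6(w=6) 2-7(w=1) 4-6(w=5)

step 1: add edge 4-6 (w=5); MST = {4-6(w=5)}
step 2: add edge 1-6 (w=6); MST = {1-6(w=6) 4-6(w=5)}
step 3: add edge 1-2 (w=6); MST = {1-2(w=6) 1-6(w=6) 4-6(w=5)}
step 4: add edge 2-7 (w=1); MST = {1-2(w=6) 1-6(w=6) 2-7(w=1) 4-6(w=5)}
step 5: add edge 0-2 (w=4); MST = {0-2(w=4) 1-2(w=6) 1-6(w=6) 2-7(w=1) 4-6(w=5)}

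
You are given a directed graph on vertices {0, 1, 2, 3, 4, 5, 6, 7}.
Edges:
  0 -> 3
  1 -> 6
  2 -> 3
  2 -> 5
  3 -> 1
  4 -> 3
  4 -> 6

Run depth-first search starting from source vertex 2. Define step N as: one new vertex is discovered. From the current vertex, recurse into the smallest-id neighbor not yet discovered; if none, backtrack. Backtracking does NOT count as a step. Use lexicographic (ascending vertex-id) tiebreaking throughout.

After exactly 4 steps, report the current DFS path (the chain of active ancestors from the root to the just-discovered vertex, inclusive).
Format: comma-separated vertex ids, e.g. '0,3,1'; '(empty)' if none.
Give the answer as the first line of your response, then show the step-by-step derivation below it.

2,3,1,6

step 1: discover 2; path=2; order=2
step 2: discover 3; path=2>3; order=2,3
step 3: discover 1; path=2>3>1; order=2,3,1
step 4: discover 6; path=2>3>1>6; order=2,3,1,6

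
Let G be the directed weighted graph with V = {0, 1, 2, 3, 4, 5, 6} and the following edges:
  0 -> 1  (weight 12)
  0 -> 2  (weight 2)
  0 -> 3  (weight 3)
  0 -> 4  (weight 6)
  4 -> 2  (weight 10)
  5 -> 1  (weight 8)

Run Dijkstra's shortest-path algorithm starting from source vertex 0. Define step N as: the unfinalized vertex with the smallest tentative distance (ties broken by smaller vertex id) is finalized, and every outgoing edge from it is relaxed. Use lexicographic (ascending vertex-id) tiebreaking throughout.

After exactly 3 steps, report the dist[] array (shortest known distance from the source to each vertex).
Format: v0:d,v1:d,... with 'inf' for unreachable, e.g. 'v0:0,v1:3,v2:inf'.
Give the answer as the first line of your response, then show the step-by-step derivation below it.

v0:0,v1:12,v2:2,v3:3,v4:6,v5:inf,v6:inf

step 1: dist = v0:0,v1:12,v2:2,v3:3,v4:6,v5:inf,v6:inf
step 2: dist = v0:0,v1:12,v2:2,v3:3,v4:6,v5:inf,v6:inf
step 3: dist = v0:0,v1:12,v2:2,v3:3,v4:6,v5:inf,v6:inf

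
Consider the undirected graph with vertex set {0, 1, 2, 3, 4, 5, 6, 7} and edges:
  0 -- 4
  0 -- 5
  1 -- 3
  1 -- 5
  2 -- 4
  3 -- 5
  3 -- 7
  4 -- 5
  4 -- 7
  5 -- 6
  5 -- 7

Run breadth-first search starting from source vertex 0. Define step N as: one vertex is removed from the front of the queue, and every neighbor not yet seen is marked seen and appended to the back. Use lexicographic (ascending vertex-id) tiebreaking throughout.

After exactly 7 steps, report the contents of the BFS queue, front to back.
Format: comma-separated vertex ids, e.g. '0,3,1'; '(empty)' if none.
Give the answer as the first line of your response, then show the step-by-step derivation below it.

6

step 1: dequeue 0; queue=[4,5]; order=0
step 2: dequeue 4; queue=[5,2,7]; order=0,4
step 3: dequeue 5; queue=[2,7,1,3,6]; order=0,4,5
step 4: dequeue 2; queue=[7,1,3,6]; order=0,4,5,2
step 5: dequeue 7; queue=[1,3,6]; order=0,4,5,2,7
step 6: dequeue 1; queue=[3,6]; order=0,4,5,2,7,1
step 7: dequeue 3; queue=[6]; order=0,4,5,2,7,1,3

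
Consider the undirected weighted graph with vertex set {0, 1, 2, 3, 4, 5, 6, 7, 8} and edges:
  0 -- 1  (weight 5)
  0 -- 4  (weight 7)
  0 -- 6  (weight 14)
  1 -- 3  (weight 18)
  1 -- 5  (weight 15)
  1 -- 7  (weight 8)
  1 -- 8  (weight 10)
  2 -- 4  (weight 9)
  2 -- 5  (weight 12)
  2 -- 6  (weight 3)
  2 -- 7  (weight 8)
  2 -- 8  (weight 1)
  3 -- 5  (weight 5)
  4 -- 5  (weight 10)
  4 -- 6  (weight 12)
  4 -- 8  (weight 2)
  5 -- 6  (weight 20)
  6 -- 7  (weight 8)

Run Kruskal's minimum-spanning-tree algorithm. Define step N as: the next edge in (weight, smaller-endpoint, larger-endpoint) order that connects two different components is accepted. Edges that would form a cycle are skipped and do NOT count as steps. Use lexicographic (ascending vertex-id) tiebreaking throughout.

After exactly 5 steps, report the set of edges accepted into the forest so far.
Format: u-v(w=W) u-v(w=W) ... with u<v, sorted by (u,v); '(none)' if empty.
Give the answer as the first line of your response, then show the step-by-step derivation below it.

0-1(w=5) 2-6(w=3) 2-8(w=1) 3-5(w=5) 4-8(w=2)

step 1: add edge 2-8 (w=1); MST = {2-8(w=1)}
step 2: add edge 4-8 (w=2); MST = {2-8(w=1) 4-8(w=2)}
step 3: add edge 2-6 (w=3); MST = {2-6(w=3) 2-8(w=1) 4-8(w=2)}
step 4: add edge 0-1 (w=5); MST = {0-1(w=5) 2-6(w=3) 2-8(w=1) 4-8(w=2)}
step 5: add edge 3-5 (w=5); MST = {0-1(w=5) 2-6(w=3) 2-8(w=1) 3-5(w=5) 4-8(w=2)}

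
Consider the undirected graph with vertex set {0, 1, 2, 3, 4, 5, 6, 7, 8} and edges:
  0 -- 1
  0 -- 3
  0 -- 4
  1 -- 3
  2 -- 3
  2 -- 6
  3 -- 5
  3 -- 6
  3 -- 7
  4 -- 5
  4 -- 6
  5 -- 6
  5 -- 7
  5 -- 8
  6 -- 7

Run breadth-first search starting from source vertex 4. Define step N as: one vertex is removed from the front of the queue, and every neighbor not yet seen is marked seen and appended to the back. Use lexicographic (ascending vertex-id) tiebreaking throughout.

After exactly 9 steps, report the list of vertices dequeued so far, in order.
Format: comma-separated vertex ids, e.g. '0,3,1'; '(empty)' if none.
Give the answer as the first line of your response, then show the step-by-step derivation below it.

4,0,5,6,1,3,7,8,2

step 1: dequeue 4; queue=[0,5,6]; order=4
step 2: dequeue 0; queue=[5,6,1,3]; order=4,0
step 3: dequeue 5; queue=[6,1,3,7,8]; order=4,0,5
step 4: dequeue 6; queue=[1,3,7,8,2]; order=4,0,5,6
step 5: dequeue 1; queue=[3,7,8,2]; order=4,0,5,6,1
step 6: dequeue 3; queue=[7,8,2]; order=4,0,5,6,1,3
step 7: dequeue 7; queue=[8,2]; order=4,0,5,6,1,3,7
step 8: dequeue 8; queue=[2]; order=4,0,5,6,1,3,7,8
step 9: dequeue 2; queue=[(empty)]; order=4,0,5,6,1,3,7,8,2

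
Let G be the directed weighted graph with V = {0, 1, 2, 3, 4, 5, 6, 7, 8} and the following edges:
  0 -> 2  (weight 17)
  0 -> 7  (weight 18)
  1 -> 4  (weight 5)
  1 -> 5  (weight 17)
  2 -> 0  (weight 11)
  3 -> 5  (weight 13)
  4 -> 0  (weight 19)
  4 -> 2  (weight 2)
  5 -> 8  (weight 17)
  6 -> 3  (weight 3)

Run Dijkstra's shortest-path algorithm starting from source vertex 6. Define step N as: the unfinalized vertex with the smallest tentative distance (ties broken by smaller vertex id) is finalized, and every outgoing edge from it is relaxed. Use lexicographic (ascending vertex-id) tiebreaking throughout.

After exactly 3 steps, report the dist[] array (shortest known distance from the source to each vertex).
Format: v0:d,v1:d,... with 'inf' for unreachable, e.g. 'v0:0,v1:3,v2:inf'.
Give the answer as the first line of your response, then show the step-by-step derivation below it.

v0:inf,v1:inf,v2:inf,v3:3,v4:inf,v5:16,v6:0,v7:inf,v8:33

step 1: dist = v0:inf,v1:inf,v2:inf,v3:3,v4:inf,v5:inf,v6:0,v7:inf,v8:inf
step 2: dist = v0:inf,v1:inf,v2:inf,v3:3,v4:inf,v5:16,v6:0,v7:inf,v8:inf
step 3: dist = v0:inf,v1:inf,v2:inf,v3:3,v4:inf,v5:16,v6:0,v7:inf,v8:33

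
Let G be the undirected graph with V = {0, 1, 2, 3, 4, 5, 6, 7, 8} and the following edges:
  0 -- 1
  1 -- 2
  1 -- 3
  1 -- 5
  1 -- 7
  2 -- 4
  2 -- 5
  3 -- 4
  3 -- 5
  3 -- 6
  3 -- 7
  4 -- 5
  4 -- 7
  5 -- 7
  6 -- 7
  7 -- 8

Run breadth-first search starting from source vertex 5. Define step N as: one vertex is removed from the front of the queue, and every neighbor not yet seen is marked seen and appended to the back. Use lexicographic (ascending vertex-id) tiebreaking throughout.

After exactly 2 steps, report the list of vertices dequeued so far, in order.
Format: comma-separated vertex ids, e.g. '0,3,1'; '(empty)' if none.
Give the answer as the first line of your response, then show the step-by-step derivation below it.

5,1

step 1: dequeue 5; queue=[1,2,3,4,7]; order=5
step 2: dequeue 1; queue=[2,3,4,7,0]; order=5,1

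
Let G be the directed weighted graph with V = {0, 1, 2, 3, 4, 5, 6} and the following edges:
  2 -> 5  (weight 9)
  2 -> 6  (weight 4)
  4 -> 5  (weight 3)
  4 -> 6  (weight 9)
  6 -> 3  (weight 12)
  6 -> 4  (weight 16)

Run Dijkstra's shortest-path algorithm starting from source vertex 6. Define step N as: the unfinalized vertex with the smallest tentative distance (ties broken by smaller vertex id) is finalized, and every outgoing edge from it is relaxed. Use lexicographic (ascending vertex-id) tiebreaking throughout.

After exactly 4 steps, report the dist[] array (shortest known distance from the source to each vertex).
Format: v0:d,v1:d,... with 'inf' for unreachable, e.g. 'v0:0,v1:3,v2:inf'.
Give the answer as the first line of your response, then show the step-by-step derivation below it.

v0:inf,v1:inf,v2:inf,v3:12,v4:16,v5:19,v6:0

step 1: dist = v0:inf,v1:inf,v2:inf,v3:12,v4:16,v5:inf,v6:0
step 2: dist = v0:inf,v1:inf,v2:inf,v3:12,v4:16,v5:inf,v6:0
step 3: dist = v0:inf,v1:inf,v2:inf,v3:12,v4:16,v5:19,v6:0
step 4: dist = v0:inf,v1:inf,v2:inf,v3:12,v4:16,v5:19,v6:0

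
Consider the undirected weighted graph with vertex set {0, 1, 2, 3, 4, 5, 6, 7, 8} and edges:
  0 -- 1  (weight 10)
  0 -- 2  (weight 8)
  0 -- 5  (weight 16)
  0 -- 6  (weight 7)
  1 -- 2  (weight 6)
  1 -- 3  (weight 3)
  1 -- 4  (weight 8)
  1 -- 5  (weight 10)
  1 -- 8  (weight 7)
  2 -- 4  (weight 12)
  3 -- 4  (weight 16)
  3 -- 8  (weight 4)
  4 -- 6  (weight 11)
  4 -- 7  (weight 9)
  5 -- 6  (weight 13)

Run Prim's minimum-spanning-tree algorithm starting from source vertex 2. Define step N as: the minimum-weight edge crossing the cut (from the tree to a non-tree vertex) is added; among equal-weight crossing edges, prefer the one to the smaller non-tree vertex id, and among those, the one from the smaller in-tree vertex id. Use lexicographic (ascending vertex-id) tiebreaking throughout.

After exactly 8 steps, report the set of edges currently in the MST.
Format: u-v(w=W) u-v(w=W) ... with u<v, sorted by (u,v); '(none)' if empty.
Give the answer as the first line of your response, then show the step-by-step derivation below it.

0-2(w=8) 0-6(w=7) 1-2(w=6) 1-3(w=3) 1-4(w=8) 1-5(w=10) 3-8(w=4) 4-7(w=9)

step 1: add edge 1-2 (w=6); MST = {1-2(w=6)}
step 2: add edge 1-3 (w=3); MST = {1-2(w=6) 1-3(w=3)}
step 3: add edge 3-8 (w=4); MST = {1-2(w=6) 1-3(w=3) 3-8(w=4)}
step 4: add edge 0-2 (w=8); MST = {0-2(w=8) 1-2(w=6) 1-3(w=3) 3-8(w=4)}
step 5: add edge 0-6 (w=7); MST = {0-2(w=8) 0-6(w=7) 1-2(w=6) 1-3(w=3) 3-8(w=4)}
step 6: add edge 1-4 (w=8); MST = {0-2(w=8) 0-6(w=7) 1-2(w=6) 1-3(w=3) 1-4(w=8) 3-8(w=4)}
step 7: add edge 4-7 (w=9); MST = {0-2(w=8) 0-6(w=7) 1-2(w=6) 1-3(w=3) 1-4(w=8) 3-8(w=4) 4-7(w=9)}
step 8: add edge 1-5 (w=10); MST = {0-2(w=8) 0-6(w=7) 1-2(w=6) 1-3(w=3) 1-4(w=8) 1-5(w=10) 3-8(w=4) 4-7(w=9)}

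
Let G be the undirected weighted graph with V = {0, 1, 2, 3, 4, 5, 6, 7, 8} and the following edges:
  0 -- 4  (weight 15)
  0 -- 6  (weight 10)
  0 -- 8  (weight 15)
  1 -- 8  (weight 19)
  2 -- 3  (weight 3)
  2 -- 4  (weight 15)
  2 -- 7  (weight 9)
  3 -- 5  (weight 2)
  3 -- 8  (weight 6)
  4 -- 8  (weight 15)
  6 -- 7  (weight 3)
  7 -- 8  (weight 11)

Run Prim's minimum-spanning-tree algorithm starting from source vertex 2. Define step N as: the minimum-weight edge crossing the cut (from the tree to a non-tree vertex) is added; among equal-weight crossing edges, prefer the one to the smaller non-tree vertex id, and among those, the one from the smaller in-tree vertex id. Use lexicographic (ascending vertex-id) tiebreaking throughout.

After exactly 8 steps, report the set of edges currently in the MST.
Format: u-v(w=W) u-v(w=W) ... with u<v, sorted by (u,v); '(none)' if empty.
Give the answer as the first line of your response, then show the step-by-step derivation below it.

0-4(w=15) 0-6(w=10) 1-8(w=19) 2-3(w=3) 2-7(w=9) 3-5(w=2) 3-8(w=6) 6-7(w=3)

step 1: add edge 2-3 (w=3); MST = {2-3(w=3)}
step 2: add edge 3-5 (w=2); MST = {2-3(w=3) 3-5(w=2)}
step 3: add edge 3-8 (w=6); MST = {2-3(w=3) 3-5(w=2) 3-8(w=6)}
step 4: add edge 2-7 (w=9); MST = {2-3(w=3) 2-7(w=9) 3-5(w=2) 3-8(w=6)}
step 5: add edge 6-7 (w=3); MST = {2-3(w=3) 2-7(w=9) 3-5(w=2) 3-8(w=6) 6-7(w=3)}
step 6: add edge 0-6 (w=10); MST = {0-6(w=10) 2-3(w=3) 2-7(w=9) 3-5(w=2) 3-8(w=6) 6-7(w=3)}
step 7: add edge 0-4 (w=15); MST = {0-4(w=15) 0-6(w=10) 2-3(w=3) 2-7(w=9) 3-5(w=2) 3-8(w=6) 6-7(w=3)}
step 8: add edge 1-8 (w=19); MST = {0-4(w=15) 0-6(w=10) 1-8(w=19) 2-3(w=3) 2-7(w=9) 3-5(w=2) 3-8(w=6) 6-7(w=3)}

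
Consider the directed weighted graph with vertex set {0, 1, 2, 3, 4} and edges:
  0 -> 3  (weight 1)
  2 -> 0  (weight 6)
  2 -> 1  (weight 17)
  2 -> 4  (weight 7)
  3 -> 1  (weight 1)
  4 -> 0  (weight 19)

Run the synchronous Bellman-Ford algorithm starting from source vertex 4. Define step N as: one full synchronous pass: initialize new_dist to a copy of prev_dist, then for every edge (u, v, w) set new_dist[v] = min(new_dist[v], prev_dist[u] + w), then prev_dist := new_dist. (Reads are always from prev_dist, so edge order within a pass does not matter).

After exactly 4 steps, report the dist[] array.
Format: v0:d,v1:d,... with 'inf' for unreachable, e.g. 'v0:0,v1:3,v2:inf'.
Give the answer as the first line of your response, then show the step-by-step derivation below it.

v0:19,v1:21,v2:inf,v3:20,v4:0

step 1: dist = v0:19,v1:inf,v2:inf,v3:inf,v4:0
step 2: dist = v0:19,v1:inf,v2:inf,v3:20,v4:0
step 3: dist = v0:19,v1:21,v2:inf,v3:20,v4:0
step 4: dist = v0:19,v1:21,v2:inf,v3:20,v4:0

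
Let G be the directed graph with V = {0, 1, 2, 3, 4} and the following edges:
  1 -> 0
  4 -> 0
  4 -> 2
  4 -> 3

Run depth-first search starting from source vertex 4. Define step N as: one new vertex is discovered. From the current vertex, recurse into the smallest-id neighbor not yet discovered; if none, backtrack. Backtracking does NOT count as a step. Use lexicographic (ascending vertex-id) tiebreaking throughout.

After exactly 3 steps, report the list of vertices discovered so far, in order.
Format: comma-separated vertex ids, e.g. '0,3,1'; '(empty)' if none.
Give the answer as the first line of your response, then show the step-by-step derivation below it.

4,0,2

step 1: discover 4; path=4; order=4
step 2: discover 0; path=4>0; order=4,0
step 3: discover 2; path=4>2; order=4,0,2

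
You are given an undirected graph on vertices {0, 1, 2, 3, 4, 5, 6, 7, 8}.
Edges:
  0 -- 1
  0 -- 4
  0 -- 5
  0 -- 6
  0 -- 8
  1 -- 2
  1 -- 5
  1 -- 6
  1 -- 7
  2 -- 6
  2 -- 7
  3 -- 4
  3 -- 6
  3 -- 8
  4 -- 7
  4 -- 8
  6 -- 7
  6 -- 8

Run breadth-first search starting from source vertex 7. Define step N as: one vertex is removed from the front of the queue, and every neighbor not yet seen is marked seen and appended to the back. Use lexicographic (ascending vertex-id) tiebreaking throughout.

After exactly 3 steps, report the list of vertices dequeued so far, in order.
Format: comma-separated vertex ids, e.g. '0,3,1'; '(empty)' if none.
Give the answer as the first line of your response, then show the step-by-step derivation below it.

7,1,2

step 1: dequeue 7; queue=[1,2,4,6]; order=7
step 2: dequeue 1; queue=[2,4,6,0,5]; order=7,1
step 3: dequeue 2; queue=[4,6,0,5]; order=7,1,2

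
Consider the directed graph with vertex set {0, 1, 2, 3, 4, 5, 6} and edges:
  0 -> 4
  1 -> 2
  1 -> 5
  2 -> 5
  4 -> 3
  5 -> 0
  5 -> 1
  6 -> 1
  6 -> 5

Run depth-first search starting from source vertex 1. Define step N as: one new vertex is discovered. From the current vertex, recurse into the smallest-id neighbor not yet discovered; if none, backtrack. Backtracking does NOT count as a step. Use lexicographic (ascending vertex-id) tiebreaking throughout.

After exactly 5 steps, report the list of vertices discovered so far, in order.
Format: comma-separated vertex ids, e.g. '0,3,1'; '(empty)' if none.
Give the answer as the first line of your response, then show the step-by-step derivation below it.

1,2,5,0,4

step 1: discover 1; path=1; order=1
step 2: discover 2; path=1>2; order=1,2
step 3: discover 5; path=1>2>5; order=1,2,5
step 4: discover 0; path=1>2>5>0; order=1,2,5,0
step 5: discover 4; path=1>2>5>0>4; order=1,2,5,0,4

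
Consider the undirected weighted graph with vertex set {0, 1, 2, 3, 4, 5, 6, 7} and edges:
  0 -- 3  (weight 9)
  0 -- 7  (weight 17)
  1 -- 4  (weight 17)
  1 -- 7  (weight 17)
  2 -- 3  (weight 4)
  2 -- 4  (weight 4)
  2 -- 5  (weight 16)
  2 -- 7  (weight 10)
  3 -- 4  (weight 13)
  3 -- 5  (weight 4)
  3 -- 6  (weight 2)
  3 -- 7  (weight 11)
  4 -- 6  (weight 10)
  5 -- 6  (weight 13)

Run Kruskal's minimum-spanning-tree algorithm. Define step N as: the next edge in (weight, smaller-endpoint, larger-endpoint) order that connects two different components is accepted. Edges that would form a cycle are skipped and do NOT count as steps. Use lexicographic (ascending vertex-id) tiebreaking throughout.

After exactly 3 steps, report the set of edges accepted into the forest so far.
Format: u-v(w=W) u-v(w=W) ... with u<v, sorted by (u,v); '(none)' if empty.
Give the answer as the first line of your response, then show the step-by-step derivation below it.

2-3(w=4) 2-4(w=4) 3-6(w=2)

step 1: add edge 3-6 (w=2); MST = {3-6(w=2)}
step 2: add edge 2-3 (w=4); MST = {2-3(w=4) 3-6(w=2)}
step 3: add edge 2-4 (w=4); MST = {2-3(w=4) 2-4(w=4) 3-6(w=2)}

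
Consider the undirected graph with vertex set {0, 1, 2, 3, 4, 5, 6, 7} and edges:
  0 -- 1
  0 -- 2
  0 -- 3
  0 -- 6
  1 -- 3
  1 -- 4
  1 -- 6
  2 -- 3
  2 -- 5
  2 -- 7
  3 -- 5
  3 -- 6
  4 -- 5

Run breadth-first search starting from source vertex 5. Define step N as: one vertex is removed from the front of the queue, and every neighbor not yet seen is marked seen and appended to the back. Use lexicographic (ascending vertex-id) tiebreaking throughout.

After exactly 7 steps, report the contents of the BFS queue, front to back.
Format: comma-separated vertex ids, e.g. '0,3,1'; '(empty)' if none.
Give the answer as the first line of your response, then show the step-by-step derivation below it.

6

step 1: dequeue 5; queue=[2,3,4]; order=5
step 2: dequeue 2; queue=[3,4,0,7]; order=5,2
step 3: dequeue 3; queue=[4,0,7,1,6]; order=5,2,3
step 4: dequeue 4; queue=[0,7,1,6]; order=5,2,3,4
step 5: dequeue 0; queue=[7,1,6]; order=5,2,3,4,0
step 6: dequeue 7; queue=[1,6]; order=5,2,3,4,0,7
step 7: dequeue 1; queue=[6]; order=5,2,3,4,0,7,1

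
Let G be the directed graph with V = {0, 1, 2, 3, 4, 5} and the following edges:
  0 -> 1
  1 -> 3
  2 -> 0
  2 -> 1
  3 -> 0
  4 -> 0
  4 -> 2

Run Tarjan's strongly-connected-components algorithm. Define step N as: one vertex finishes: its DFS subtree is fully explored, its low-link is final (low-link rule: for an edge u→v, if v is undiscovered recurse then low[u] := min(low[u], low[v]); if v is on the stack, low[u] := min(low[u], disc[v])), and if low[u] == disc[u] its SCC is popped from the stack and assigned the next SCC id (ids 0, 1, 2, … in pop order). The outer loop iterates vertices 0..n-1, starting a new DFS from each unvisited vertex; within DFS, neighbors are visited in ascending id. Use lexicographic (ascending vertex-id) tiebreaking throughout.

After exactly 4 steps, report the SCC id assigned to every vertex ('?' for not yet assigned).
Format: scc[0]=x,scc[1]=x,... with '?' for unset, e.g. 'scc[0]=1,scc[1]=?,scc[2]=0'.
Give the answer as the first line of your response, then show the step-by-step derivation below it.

scc[0]=0,scc[1]=0,scc[2]=1,scc[3]=0,scc[4]=?,scc[5]=?

step 1: low=(low[0]=0,low[1]=1,low[2]=?,low[3]=0,low[4]=?,low[5]=?); scc=(scc[0]=?,scc[1]=?,scc[2]=?,scc[3]=?,scc[4]=?,scc[5]=?)
step 2: low=(low[0]=0,low[1]=0,low[2]=?,low[3]=0,low[4]=?,low[5]=?); scc=(scc[0]=?,scc[1]=?,scc[2]=?,scc[3]=?,scc[4]=?,scc[5]=?)
step 3: low=(low[0]=0,low[1]=0,low[2]=?,low[3]=0,low[4]=?,low[5]=?); scc=(scc[0]=0,scc[1]=0,scc[2]=?,scc[3]=0,scc[4]=?,scc[5]=?)
step 4: low=(low[0]=0,low[1]=0,low[2]=3,low[3]=0,low[4]=?,low[5]=?); scc=(scc[0]=0,scc[1]=0,scc[2]=1,scc[3]=0,scc[4]=?,scc[5]=?)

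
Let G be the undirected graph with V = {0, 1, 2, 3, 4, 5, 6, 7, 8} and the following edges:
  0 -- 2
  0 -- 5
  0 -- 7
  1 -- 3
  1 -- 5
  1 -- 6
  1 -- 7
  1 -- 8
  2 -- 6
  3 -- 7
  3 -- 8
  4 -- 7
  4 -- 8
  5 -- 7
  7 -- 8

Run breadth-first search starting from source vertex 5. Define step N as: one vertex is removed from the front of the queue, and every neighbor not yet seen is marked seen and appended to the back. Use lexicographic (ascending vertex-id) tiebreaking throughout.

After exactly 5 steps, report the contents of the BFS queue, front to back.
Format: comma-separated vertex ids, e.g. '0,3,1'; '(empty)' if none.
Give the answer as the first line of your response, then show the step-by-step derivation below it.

3,6,8,4

step 1: dequeue 5; queue=[0,1,7]; order=5
step 2: dequeue 0; queue=[1,7,2]; order=5,0
step 3: dequeue 1; queue=[7,2,3,6,8]; order=5,0,1
step 4: dequeue 7; queue=[2,3,6,8,4]; order=5,0,1,7
step 5: dequeue 2; queue=[3,6,8,4]; order=5,0,1,7,2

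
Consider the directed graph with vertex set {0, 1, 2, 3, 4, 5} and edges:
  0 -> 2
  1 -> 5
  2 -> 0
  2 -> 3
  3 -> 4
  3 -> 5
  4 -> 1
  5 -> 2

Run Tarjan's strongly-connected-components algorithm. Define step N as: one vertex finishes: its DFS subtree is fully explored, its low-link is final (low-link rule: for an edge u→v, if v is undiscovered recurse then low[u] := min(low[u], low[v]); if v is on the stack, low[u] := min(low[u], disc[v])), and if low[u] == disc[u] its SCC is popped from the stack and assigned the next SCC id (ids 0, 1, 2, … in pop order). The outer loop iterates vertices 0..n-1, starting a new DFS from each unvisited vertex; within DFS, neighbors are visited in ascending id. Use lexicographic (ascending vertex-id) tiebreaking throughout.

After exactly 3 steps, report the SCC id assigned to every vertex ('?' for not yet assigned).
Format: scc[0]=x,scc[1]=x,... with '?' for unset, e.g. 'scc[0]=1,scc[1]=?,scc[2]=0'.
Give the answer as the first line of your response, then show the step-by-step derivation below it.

scc[0]=?,scc[1]=?,scc[2]=?,scc[3]=?,scc[4]=?,scc[5]=?

step 1: low=(low[0]=0,low[1]=4,low[2]=0,low[3]=2,low[4]=3,low[5]=1); scc=(scc[0]=?,scc[1]=?,scc[2]=?,scc[3]=?,scc[4]=?,scc[5]=?)
step 2: low=(low[0]=0,low[1]=1,low[2]=0,low[3]=2,low[4]=3,low[5]=1); scc=(scc[0]=?,scc[1]=?,scc[2]=?,scc[3]=?,scc[4]=?,scc[5]=?)
step 3: low=(low[0]=0,low[1]=1,low[2]=0,low[3]=2,low[4]=1,low[5]=1); scc=(scc[0]=?,scc[1]=?,scc[2]=?,scc[3]=?,scc[4]=?,scc[5]=?)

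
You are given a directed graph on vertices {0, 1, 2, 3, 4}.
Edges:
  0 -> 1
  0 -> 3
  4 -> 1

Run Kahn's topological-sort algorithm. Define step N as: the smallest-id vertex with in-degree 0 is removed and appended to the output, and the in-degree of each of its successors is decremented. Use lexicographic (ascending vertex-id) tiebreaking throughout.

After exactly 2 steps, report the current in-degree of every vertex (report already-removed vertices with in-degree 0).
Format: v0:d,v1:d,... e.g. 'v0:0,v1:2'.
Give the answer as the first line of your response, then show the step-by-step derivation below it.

v0:0,v1:1,v2:0,v3:0,v4:0

step 1: output 0; order=[0]; indeg=(0,1,0,0,0)
step 2: output 2; order=[0,2]; indeg=(0,1,0,0,0)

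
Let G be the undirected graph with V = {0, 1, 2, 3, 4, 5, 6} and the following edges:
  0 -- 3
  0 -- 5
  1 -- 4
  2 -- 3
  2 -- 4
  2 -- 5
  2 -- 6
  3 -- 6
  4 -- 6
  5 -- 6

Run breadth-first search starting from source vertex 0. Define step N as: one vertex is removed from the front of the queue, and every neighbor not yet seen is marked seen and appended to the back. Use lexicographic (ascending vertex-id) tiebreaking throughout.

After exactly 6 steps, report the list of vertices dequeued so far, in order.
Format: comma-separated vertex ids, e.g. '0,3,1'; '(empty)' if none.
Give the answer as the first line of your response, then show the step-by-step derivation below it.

0,3,5,2,6,4

step 1: dequeue 0; queue=[3,5]; order=0
step 2: dequeue 3; queue=[5,2,6]; order=0,3
step 3: dequeue 5; queue=[2,6]; order=0,3,5
step 4: dequeue 2; queue=[6,4]; order=0,3,5,2
step 5: dequeue 6; queue=[4]; order=0,3,5,2,6
step 6: dequeue 4; queue=[1]; order=0,3,5,2,6,4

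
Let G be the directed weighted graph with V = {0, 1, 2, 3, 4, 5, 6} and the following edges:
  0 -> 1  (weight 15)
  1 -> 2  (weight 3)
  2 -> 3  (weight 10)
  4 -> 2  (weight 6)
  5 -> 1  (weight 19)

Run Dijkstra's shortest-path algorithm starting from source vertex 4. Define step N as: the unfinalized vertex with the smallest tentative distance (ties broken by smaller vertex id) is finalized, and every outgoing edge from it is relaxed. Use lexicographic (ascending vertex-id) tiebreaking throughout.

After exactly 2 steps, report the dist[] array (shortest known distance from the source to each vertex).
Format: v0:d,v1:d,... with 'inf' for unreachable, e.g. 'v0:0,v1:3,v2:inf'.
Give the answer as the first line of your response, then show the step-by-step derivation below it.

v0:inf,v1:inf,v2:6,v3:16,v4:0,v5:inf,v6:inf

step 1: dist = v0:inf,v1:inf,v2:6,v3:inf,v4:0,v5:inf,v6:inf
step 2: dist = v0:inf,v1:inf,v2:6,v3:16,v4:0,v5:inf,v6:inf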